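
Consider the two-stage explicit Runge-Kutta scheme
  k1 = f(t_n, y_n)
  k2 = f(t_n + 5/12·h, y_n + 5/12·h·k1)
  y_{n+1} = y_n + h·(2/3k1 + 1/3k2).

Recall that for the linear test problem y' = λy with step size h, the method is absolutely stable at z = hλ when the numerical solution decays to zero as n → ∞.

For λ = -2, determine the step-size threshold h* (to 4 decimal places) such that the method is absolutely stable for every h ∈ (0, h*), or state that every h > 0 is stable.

(-7.2000,0); λ=-2 ⇒ h* = (36/5)/2 = 3.6000.

On y'=λy, z=hλ:
  k1=λy_n ⇒ h·k1=z·y_n;  k2=λ(1+5/12z)y_n ⇒ h·k2=z(1+5/12z)y_n
  y_{n+1}/y_n = 1 + 2/3z + 1/3z(1+5/12z) = 1 + z + 5/36z²
  Hence R(z) = 1 + z + 5/36z².

Need |R(x)|<1, x<0.
x=-1.25: |R|=0.0330
R=1: x+5/36x²=0 ⇒ x=−36/5=-7.2000; min R=1−1/(4·5/36)=-0.8000>−1
Confirm numerically:
  x=-6.511: |R|=0.37693 <1
  x=-5.121: |R|=0.47869 <1
  x=-3.636: |R|=0.79982 <1
  x=-7.613: |R|=1.43669 >1
  x=-7.603: |R|=1.42556 >1
So |R|<1 on (-7.2000, 0).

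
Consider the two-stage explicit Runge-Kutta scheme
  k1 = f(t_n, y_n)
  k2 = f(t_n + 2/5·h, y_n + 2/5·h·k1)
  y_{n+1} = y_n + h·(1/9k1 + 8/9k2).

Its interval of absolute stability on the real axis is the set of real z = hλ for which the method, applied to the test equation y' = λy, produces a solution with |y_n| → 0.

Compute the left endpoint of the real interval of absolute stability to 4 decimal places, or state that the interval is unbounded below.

Test eqn y'=λy, z=hλ:
  k1=λy_n ⇒ h·k1=z·y_n;  k2=λ(1+2/5z)y_n ⇒ h·k2=z(1+2/5z)y_n
  y_{n+1}/y_n = 1 + 1/9z + 8/9z(1+2/5z) = 1 + z + 16/45z²
  R(z) = 1 + z + 16/45z².

Find x<0 with |R(x)|<1.
x=-1.16: |R|=0.3184
R=1: x+16/45x²=0 ⇒ x=−45/16=-2.8125; min R=1−1/(4·16/45)=0.2969>−1
Confirm numerically:
  x=-2.156: |R|=0.49674 <1
  x=-2.131: |R|=0.48364 <1
  x=-1.553: |R|=0.30453 <1
  x=-1.474: |R|=0.29851 <1
  x=-3.325: |R|=1.60589 >1
  x=-3.211: |R|=1.45496 >1
  x=-3.193: |R|=1.43198 >1
So |R|<1 on (-2.8125, 0).

z* = -2.8125.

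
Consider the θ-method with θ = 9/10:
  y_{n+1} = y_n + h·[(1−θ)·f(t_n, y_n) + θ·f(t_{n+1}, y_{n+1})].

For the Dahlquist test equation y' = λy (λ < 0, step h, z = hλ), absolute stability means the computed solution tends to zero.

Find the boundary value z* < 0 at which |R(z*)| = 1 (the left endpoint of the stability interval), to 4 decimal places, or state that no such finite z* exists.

Test eqn y'=λy, z=hλ:
  y_{n+1} = y_n + z·[1/10·y_n + 9/10·y_{n+1}] ⇒ (1 − 9/10z)y_{n+1} = (1 + 1/10z)y_n
  R(z) = (1 + 1/10z)/(1 − 9/10z).

Find x<0 with |R(x)|<1.
x=-0.74: |R|=0.5558
x=-2: |R|=0.2857
x=-10: |R|=0.0000
x=-100: |R|=0.0989
θ=9/10≥1/2 ⇒ |1+1/10x|<|1−9/10x| ∀x<0 ⇒ interval (−∞,0).

unbounded; (−∞, 0).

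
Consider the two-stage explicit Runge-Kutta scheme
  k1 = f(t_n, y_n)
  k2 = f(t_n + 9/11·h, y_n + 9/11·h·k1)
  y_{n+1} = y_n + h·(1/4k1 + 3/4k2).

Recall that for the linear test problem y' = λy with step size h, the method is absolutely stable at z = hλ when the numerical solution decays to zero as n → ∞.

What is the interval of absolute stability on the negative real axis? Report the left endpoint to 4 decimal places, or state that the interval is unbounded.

(-1.6296, 0).

Test eqn y'=λy, z=hλ:
  k1=λy_n ⇒ h·k1=z·y_n;  k2=λ(1+9/11z)y_n ⇒ h·k2=z(1+9/11z)y_n
  y_{n+1}/y_n = 1 + 1/4z + 3/4z(1+9/11z) = 1 + z + 27/44z²
  ⇒ R(z) = 1 + z + 27/44z².

Boundary: |R(x)|=1, x<0.
x=-1.56: |R|=0.9333
R=1: x+27/44x²=0 ⇒ x=−44/27=-1.6296; min R=1−1/(4·27/44)=0.5926>−1
Confirm numerically:
  x=-1.490: |R|=0.87233 <1
  x=-1.289: |R|=0.73057 <1
  x=-1.071: |R|=0.63287 <1
  x=-1.011: |R|=0.61621 <1
  x=-2.090: |R|=1.59042 >1
  x=-1.871: |R|=1.27712 >1
Interval (-1.6296, 0).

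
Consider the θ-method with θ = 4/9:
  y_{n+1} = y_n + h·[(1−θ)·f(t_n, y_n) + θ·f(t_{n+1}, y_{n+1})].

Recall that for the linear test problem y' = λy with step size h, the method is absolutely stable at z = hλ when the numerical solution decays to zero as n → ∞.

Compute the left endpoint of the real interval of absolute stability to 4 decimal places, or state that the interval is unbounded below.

z* = -18.0000.

Test eqn y'=λy, z=hλ:
  y_{n+1} = y_n + z·[5/9·y_n + 4/9·y_{n+1}] ⇒ (1 − 4/9z)y_{n+1} = (1 + 5/9z)y_n
  so R(z) = (1 + 5/9z)/(1 − 4/9z).

Solve |R(x)|<1 on ℝ⁻.
x=-1.63: |R|=0.0548
R=−1: 1+5/9x = −1+4/9x ⇒ -1/9x=2 ⇒ x=2/(-1/9)=-18.0000
Confirm numerically:
  x=-17.445: |R|=0.99296 <1
  x=-15.023: |R|=0.95691 <1
  x=-13.918: |R|=0.93688 <1
  x=-7.409: |R|=0.72588 <1
  x=-18.226: |R|=1.00276 >1
  x=-18.140: |R|=1.00172 >1
  x=-18.032: |R|=1.00039 >1
Interval (-18.0000, 0).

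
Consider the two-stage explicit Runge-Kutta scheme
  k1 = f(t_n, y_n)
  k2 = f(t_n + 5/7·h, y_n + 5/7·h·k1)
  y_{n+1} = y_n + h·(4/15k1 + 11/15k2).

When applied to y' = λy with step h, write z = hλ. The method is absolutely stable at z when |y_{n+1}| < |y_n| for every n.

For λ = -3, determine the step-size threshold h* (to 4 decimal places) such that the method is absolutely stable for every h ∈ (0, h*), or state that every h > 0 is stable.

On y'=λy, z=hλ:
  k1=λy_n ⇒ h·k1=z·y_n;  k2=λ(1+5/7z)y_n ⇒ h·k2=z(1+5/7z)y_n
  y_{n+1}/y_n = 1 + 4/15z + 11/15z(1+5/7z) = 1 + z + 11/21z²
  R(z) = 1 + z + 11/21z².

Boundary: |R(x)|=1, x<0.
x=-0.98: |R|=0.5231
R=1: x+11/21x²=0 ⇒ x=−21/11=-1.9091; min R=1−1/(4·11/21)=0.5227>−1
Confirm numerically:
  x=-1.820: |R|=0.91507 <1
  x=-1.346: |R|=0.60299 <1
  x=-1.338: |R|=0.59975 <1
  x=-1.329: |R|=0.59617 <1
  x=-2.139: |R|=1.25760 >1
  x=-2.136: |R|=1.25388 >1
  x=-1.974: |R|=1.06712 >1
So |R|<1 on (-1.9091, 0).

(-1.9091,0); λ=-3 ⇒ h* = (21/11)/3 = 0.6364.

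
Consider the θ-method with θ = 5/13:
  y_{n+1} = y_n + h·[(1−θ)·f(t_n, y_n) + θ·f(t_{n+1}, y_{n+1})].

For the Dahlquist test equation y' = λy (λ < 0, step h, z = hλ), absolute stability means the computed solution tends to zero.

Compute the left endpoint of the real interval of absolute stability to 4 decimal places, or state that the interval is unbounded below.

Set f=λy, z=hλ:
  y_{n+1} = y_n + z·[8/13·y_n + 5/13·y_{n+1}] ⇒ (1 − 5/13z)y_{n+1} = (1 + 8/13z)y_n
  ⇒ R(z) = (1 + 8/13z)/(1 − 5/13z).

Find x<0 with |R(x)|<1.
x=-0.68: |R|=0.4610
R=−1: 1+8/13x = −1+5/13x ⇒ -3/13x=2 ⇒ x=2/(-3/13)=-8.6667
Confirm numerically:
  x=-6.423: |R|=0.85080 <1
  x=-6.383: |R|=0.84747 <1
  x=-6.288: |R|=0.83942 <1
  x=-4.630: |R|=0.66501 <1
  x=-9.168: |R|=1.02556 >1
  x=-9.081: |R|=1.02128 >1
Stable set (-8.6667, 0).

left endpoint -8.6667.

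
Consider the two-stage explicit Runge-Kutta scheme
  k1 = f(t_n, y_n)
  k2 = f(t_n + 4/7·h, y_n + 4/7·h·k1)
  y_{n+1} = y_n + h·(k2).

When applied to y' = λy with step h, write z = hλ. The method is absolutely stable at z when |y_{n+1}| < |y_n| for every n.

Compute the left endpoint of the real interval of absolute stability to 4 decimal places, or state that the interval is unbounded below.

z* = -1.7500.

Set f=λy, z=hλ:
  k1=λy_n ⇒ h·k1=z·y_n;  k2=λ(1+4/7z)y_n ⇒ h·k2=z(1+4/7z)y_n
  y_{n+1}/y_n = 1 + z(1+4/7z) = 1 + z + 4/7z²
  so R(z) = 1 + z + 4/7z².

Boundary: |R(x)|=1, x<0.
x=-1.76: |R|=1.0101
R=1: x+4/7x²=0 ⇒ x=−7/4=-1.7500; min R=1−1/(4·4/7)=0.5625>−1
Confirm numerically:
  x=-1.497: |R|=0.78358 <1
  x=-0.872: |R|=0.56251 <1
  x=-0.862: |R|=0.56260 <1
  x=-2.208: |R|=1.57787 >1
  x=-2.018: |R|=1.30904 >1
Interval (-1.7500, 0).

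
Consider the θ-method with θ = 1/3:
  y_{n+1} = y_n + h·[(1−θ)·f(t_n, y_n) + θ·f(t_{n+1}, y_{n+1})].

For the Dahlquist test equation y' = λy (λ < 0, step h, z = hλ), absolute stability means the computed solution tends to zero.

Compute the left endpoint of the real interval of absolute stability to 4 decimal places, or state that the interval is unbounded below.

Set f=λy, z=hλ:
  y_{n+1} = y_n + z·[2/3·y_n + 1/3·y_{n+1}] ⇒ (1 − 1/3z)y_{n+1} = (1 + 2/3z)y_n
  Hence R(z) = (1 + 2/3z)/(1 − 1/3z).

Boundary: |R(x)|=1, x<0.
x=-1.63: |R|=0.0562
R=−1: 1+2/3x = −1+1/3x ⇒ -1/3x=2 ⇒ x=2/(-1/3)=-6.0000
Confirm numerically:
  x=-4.047: |R|=0.72286 <1
  x=-3.953: |R|=0.70559 <1
  x=-3.827: |R|=0.68170 <1
  x=-6.490: |R|=1.05163 >1
  x=-6.270: |R|=1.02913 >1
Interval (-6.0000, 0).

z* = -6.0000.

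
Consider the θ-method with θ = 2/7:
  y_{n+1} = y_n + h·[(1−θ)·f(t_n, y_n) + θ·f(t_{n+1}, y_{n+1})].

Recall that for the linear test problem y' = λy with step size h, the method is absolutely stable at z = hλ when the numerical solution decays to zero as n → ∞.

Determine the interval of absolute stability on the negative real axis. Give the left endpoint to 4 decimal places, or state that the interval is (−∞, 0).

Set f=λy, z=hλ:
  y_{n+1} = y_n + z·[5/7·y_n + 2/7·y_{n+1}] ⇒ (1 − 2/7z)y_{n+1} = (1 + 5/7z)y_n
  R(z) = (1 + 5/7z)/(1 − 2/7z).

Need |R(x)|<1, x<0.
x=-1.02: |R|=0.2102
R=−1: 1+5/7x = −1+2/7x ⇒ -3/7x=2 ⇒ x=2/(-3/7)=-4.6667
Confirm numerically:
  x=-3.945: |R|=0.85460 <1
  x=-3.849: |R|=0.83311 <1
  x=-3.530: |R|=0.75747 <1
  x=-2.141: |R|=0.32840 <1
  x=-5.139: |R|=1.08201 >1
  x=-4.960: |R|=1.05201 >1
  x=-4.749: |R|=1.01497 >1
Interval (-4.6667, 0).

z∈(-4.6667,0).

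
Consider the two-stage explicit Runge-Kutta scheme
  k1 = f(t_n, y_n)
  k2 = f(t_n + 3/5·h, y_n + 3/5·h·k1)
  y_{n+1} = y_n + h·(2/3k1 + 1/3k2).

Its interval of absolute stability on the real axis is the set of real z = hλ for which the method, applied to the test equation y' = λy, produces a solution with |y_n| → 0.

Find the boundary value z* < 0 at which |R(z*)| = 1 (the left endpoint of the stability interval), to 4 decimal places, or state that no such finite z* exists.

left endpoint -5.0000.

With y'=λy (z=hλ):
  k1=λy_n ⇒ h·k1=z·y_n;  k2=λ(1+3/5z)y_n ⇒ h·k2=z(1+3/5z)y_n
  y_{n+1}/y_n = 1 + 2/3z + 1/3z(1+3/5z) = 1 + z + 1/5z²
  R(z) = 1 + z + 1/5z².

Solve |R(x)|<1 on ℝ⁻.
x=-0.76: |R|=0.3555
R=1: x+1/5x²=0 ⇒ x=−5=-5.0000; min R=1−1/(4·1/5)=-0.2500>−1
Confirm numerically:
  x=-4.630: |R|=0.65738 <1
  x=-4.600: |R|=0.63200 <1
  x=-4.305: |R|=0.40160 <1
  x=-4.161: |R|=0.30178 <1
  x=-5.575: |R|=1.64112 >1
  x=-5.210: |R|=1.21882 >1
  x=-5.069: |R|=1.06995 >1
Interval (-5.0000, 0).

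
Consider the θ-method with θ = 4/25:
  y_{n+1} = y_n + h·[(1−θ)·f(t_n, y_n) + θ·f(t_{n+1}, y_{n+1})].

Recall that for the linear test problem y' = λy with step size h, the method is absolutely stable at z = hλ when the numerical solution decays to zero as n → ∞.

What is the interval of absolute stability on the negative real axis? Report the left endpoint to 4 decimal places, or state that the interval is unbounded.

(-2.9412, 0).

Test eqn y'=λy, z=hλ:
  y_{n+1} = y_n + z·[21/25·y_n + 4/25·y_{n+1}] ⇒ (1 − 4/25z)y_{n+1} = (1 + 21/25z)y_n
  Hence R(z) = (1 + 21/25z)/(1 − 4/25z).

Solve |R(x)|<1 on ℝ⁻.
x=-1.01: |R|=0.1305
R=−1: 1+21/25x = −1+4/25x ⇒ -17/25x=2 ⇒ x=2/(-17/25)=-2.9412
Confirm numerically:
  x=-2.803: |R|=0.93513 <1
  x=-2.763: |R|=0.91598 <1
  x=-1.905: |R|=0.45999 <1
  x=-3.412: |R|=1.20710 >1
  x=-3.239: |R|=1.13339 >1
  x=-3.216: |R|=1.12339 >1
So |R|<1 on (-2.9412, 0).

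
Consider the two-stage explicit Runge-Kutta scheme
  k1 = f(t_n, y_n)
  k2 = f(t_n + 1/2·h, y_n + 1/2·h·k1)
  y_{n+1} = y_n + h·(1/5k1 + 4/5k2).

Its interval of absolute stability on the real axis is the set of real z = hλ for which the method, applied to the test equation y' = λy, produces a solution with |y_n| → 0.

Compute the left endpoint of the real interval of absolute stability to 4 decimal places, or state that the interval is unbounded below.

On y'=λy, z=hλ:
  k1=λy_n ⇒ h·k1=z·y_n;  k2=λ(1+1/2z)y_n ⇒ h·k2=z(1+1/2z)y_n
  y_{n+1}/y_n = 1 + 1/5z + 4/5z(1+1/2z) = 1 + z + 2/5z²
  Hence R(z) = 1 + z + 2/5z².

Solve |R(x)|<1 on ℝ⁻.
x=-1.78: |R|=0.4874
R=1: x+2/5x²=0 ⇒ x=−5/2=-2.5000; min R=1−1/(4·2/5)=0.3750>−1
Confirm numerically:
  x=-2.406: |R|=0.90953 <1
  x=-1.823: |R|=0.50633 <1
  x=-1.793: |R|=0.49294 <1
  x=-1.261: |R|=0.37505 <1
  x=-3.053: |R|=1.67532 >1
  x=-2.758: |R|=1.28463 >1
  x=-2.699: |R|=1.21484 >1
Interval (-2.5000, 0).

z* = -2.5000.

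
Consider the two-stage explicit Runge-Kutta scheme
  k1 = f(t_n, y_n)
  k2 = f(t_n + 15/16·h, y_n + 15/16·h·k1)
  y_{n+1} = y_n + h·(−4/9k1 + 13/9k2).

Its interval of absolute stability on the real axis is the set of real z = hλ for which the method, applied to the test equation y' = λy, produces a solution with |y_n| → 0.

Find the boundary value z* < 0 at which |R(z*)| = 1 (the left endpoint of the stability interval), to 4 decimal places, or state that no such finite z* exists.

z* = -0.7385.

With y'=λy (z=hλ):
  k1=λy_n ⇒ h·k1=z·y_n;  k2=λ(1+15/16z)y_n ⇒ h·k2=z(1+15/16z)y_n
  y_{n+1}/y_n = 1 − 4/9z + 13/9z(1+15/16z) = 1 + z + 65/48z²
  R(z) = 1 + z + 65/48z².

Solve |R(x)|<1 on ℝ⁻.
x=-1.56: |R|=2.7355
R=1: x+65/48x²=0 ⇒ x=−48/65=-0.7385; min R=1−1/(4·65/48)=0.8154>−1
Confirm numerically:
  x=-0.644: |R|=0.91762 <1
  x=-0.492: |R|=0.83580 <1
  x=-0.307: |R|=0.82063 <1
  x=-1.222: |R|=1.80016 >1
  x=-0.917: |R|=1.22170 >1
  x=-0.798: |R|=1.06434 >1
Stable set (-0.7385, 0).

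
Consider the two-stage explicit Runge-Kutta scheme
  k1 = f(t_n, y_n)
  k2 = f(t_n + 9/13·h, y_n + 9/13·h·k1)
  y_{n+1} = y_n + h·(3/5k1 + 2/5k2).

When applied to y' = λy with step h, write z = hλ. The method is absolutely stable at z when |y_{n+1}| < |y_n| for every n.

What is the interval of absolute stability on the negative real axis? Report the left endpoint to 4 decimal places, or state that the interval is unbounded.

(-3.6111, 0).

Set f=λy, z=hλ:
  k1=λy_n ⇒ h·k1=z·y_n;  k2=λ(1+9/13z)y_n ⇒ h·k2=z(1+9/13z)y_n
  y_{n+1}/y_n = 1 + 3/5z + 2/5z(1+9/13z) = 1 + z + 18/65z²
  ⇒ R(z) = 1 + z + 18/65z².

Need |R(x)|<1, x<0.
x=-1.4: |R|=0.1428
R=1: x+18/65x²=0 ⇒ x=−65/18=-3.6111; min R=1−1/(4·18/65)=0.0972>−1
Confirm numerically:
  x=-3.255: |R|=0.67901 <1
  x=-3.189: |R|=0.62723 <1
  x=-1.701: |R|=0.10025 <1
  x=-1.510: |R|=0.12141 <1
  x=-4.060: |R|=1.50469 >1
  x=-3.743: |R|=1.13671 >1
Interval (-3.6111, 0).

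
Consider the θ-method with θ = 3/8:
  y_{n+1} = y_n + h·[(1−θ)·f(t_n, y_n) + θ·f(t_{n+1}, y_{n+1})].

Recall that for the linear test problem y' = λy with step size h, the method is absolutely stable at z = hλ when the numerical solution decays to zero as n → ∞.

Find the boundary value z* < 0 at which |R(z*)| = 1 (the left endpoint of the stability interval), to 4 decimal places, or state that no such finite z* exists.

On y'=λy, z=hλ:
  y_{n+1} = y_n + z·[5/8·y_n + 3/8·y_{n+1}] ⇒ (1 − 3/8z)y_{n+1} = (1 + 5/8z)y_n
  R(z) = (1 + 5/8z)/(1 − 3/8z).

Boundary: |R(x)|=1, x<0.
x=-0.88: |R|=0.3383
R=−1: 1+5/8x = −1+3/8x ⇒ -1/4x=2 ⇒ x=2/(-1/4)=-8.0000
Confirm numerically:
  x=-6.302: |R|=0.87378 <1
  x=-5.477: |R|=0.79346 <1
  x=-3.735: |R|=0.55584 <1
  x=-8.320: |R|=1.01942 >1
  x=-8.231: |R|=1.01413 >1
  x=-8.114: |R|=1.00705 >1
Interval (-8.0000, 0).

left endpoint -8.0000.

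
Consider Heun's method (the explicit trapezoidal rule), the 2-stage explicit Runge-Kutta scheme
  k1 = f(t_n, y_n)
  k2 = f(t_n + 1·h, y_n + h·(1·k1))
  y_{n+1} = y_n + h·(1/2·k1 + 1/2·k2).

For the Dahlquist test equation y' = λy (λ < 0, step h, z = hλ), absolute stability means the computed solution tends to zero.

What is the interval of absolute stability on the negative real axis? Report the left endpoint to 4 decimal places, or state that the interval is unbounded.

(-2.0000, 0).

Test eqn y'=λy, z=hλ:
  order 2, 2-stage ⇒ R(z)=1+z+z^2/2
  (e.g. R(-1.41)=0.58405, |R|=0.58405)

Solve |R(x)|<1 on ℝ⁻.
x=-1.41: |R|=0.5840
|R(-1.66)|=0.7178 |R(-1.35)|=0.5613 |R(-1.33)|=0.5544
Bisect:
  x_lo=-2.5782 |R|=1.7454  x_hi=-0.2487 |R|=0.7822
  mid=-1.41345 |R|=0.58547 →hi
  mid=-1.99583 |R|=0.99584 →hi
  mid=-2.28702 |R|=1.32821 →lo
  mid=-2.14142 |R|=1.15142 →lo
  mid=-2.06863 |R|=1.07098 →lo
  mid=-2.03223 |R|=1.03275 →lo
  mid=-2.01403 |R|=1.01413 →lo
  mid=-2.00493 |R|=1.00494 →lo
  mid=-2.00038 |R|=1.00038 →lo
  ...
  [-2.00009,-1.99995] ⇒ x*=-2.0000
So |R|<1 on (-2.0000, 0).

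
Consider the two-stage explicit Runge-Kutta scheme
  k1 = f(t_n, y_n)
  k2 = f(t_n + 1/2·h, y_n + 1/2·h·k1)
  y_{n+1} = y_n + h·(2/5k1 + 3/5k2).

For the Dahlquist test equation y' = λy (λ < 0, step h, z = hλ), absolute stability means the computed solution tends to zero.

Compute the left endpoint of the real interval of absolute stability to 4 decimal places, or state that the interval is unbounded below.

left endpoint -3.3333.

With y'=λy (z=hλ):
  k1=λy_n ⇒ h·k1=z·y_n;  k2=λ(1+1/2z)y_n ⇒ h·k2=z(1+1/2z)y_n
  y_{n+1}/y_n = 1 + 2/5z + 3/5z(1+1/2z) = 1 + z + 3/10z²
  Hence R(z) = 1 + z + 3/10z².

Need |R(x)|<1, x<0.
x=-1.67: |R|=0.1667
R=1: x+3/10x²=0 ⇒ x=−10/3=-3.3333; min R=1−1/(4·3/10)=0.1667>−1
Confirm numerically:
  x=-3.286: |R|=0.95334 <1
  x=-2.539: |R|=0.39496 <1
  x=-1.362: |R|=0.19451 <1
  x=-3.765: |R|=1.48757 >1
  x=-3.697: |R|=1.40334 >1
Interval (-3.3333, 0).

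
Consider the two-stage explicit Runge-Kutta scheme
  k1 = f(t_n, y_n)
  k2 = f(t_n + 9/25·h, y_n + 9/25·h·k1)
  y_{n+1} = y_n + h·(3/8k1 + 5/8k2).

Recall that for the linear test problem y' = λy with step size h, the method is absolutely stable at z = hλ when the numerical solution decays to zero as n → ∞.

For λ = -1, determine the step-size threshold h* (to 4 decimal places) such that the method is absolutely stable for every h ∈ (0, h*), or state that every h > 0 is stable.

With y'=λy (z=hλ):
  k1=λy_n ⇒ h·k1=z·y_n;  k2=λ(1+9/25z)y_n ⇒ h·k2=z(1+9/25z)y_n
  y_{n+1}/y_n = 1 + 3/8z + 5/8z(1+9/25z) = 1 + z + 9/40z²
  Hence R(z) = 1 + z + 9/40z².

Find x<0 with |R(x)|<1.
x=-0.54: |R|=0.5256
R=1: x+9/40x²=0 ⇒ x=−40/9=-4.4444; min R=1−1/(4·9/40)=-0.1111>−1
Confirm numerically:
  x=-3.754: |R|=0.41682 <1
  x=-3.029: |R|=0.03534 <1
  x=-2.680: |R|=0.06396 <1
  x=-2.020: |R|=0.10191 <1
  x=-4.756: |R|=1.33340 >1
  x=-4.698: |R|=1.26802 >1
  x=-4.657: |R|=1.22272 >1
Stable set (-4.4444, 0).

(-4.4444,0); λ=-1 ⇒ h* = (40/9)/1 = 4.4444.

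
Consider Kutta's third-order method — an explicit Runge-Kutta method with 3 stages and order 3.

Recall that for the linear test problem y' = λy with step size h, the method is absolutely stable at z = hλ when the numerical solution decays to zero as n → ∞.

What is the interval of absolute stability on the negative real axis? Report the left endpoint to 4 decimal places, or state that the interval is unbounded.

z∈(-2.5127,0).

Set f=λy, z=hλ:
  order 3, 3-stage ⇒ R(z)=1+z+z^2/2+z^3/6
  (e.g. R(-0.98)=0.34333, |R|=0.34333)

Solve |R(x)|<1 on ℝ⁻.
x=-0.98: |R|=0.3433
|R(-1.34)|=0.1568 |R(-1.17)|=0.2475 |R(-0.66)|=0.5099
Bisect:
  x_lo=-2.9147 |R|=1.7939  x_hi=-0.2897 |R|=0.7482
  mid=-1.60220 |R|=0.00416 →hi
  mid=-2.25844 |R|=0.62804 →hi
  mid=-2.58656 |R|=1.12555 →lo
  mid=-2.42250 |R|=0.85765 →hi
  mid=-2.50453 |R|=0.98654 →hi
  mid=-2.54554 |R|=1.05474 →lo
  mid=-2.52503 |R|=1.02032 →lo
  ...
  [-2.51286,-2.51270] ⇒ x*=-2.5127
Stable set (-2.5127, 0).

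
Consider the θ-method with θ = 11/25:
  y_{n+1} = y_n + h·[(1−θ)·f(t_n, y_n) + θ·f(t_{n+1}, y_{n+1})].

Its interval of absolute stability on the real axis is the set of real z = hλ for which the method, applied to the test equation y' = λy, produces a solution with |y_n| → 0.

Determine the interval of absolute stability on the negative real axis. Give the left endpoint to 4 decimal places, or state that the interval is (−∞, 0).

z∈(-16.6667,0).

Test eqn y'=λy, z=hλ:
  y_{n+1} = y_n + z·[14/25·y_n + 11/25·y_{n+1}] ⇒ (1 − 11/25z)y_{n+1} = (1 + 14/25z)y_n
  so R(z) = (1 + 14/25z)/(1 − 11/25z).

Boundary: |R(x)|=1, x<0.
x=-0.57: |R|=0.5443
R=−1: 1+14/25x = −1+11/25x ⇒ -3/25x=2 ⇒ x=2/(-3/25)=-16.6667
Confirm numerically:
  x=-16.016: |R|=0.99030 <1
  x=-13.951: |R|=0.95435 <1
  x=-13.043: |R|=0.93547 <1
  x=-16.862: |R|=1.00278 >1
  x=-16.830: |R|=1.00233 >1
Stable set (-16.6667, 0).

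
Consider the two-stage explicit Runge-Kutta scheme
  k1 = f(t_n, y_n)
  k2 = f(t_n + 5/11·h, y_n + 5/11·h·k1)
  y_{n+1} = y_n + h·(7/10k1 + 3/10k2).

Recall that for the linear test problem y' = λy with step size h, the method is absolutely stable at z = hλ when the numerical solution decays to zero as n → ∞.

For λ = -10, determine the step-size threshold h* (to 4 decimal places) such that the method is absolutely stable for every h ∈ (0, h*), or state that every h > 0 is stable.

(-7.3333,0); λ=-10 ⇒ h* = (22/3)/10 = 0.7333.

Set f=λy, z=hλ:
  k1=λy_n ⇒ h·k1=z·y_n;  k2=λ(1+5/11z)y_n ⇒ h·k2=z(1+5/11z)y_n
  y_{n+1}/y_n = 1 + 7/10z + 3/10z(1+5/11z) = 1 + z + 3/22z²
  ⇒ R(z) = 1 + z + 3/22z².

Boundary: |R(x)|=1, x<0.
x=-1.02: |R|=0.1219
R=1: x+3/22x²=0 ⇒ x=−22/3=-7.3333; min R=1−1/(4·3/22)=-0.8333>−1
Confirm numerically:
  x=-7.288: |R|=0.95495 <1
  x=-6.552: |R|=0.30191 <1
  x=-3.469: |R|=0.82801 <1
  x=-7.716: |R|=1.40263 >1
  x=-7.584: |R|=1.25923 >1
  x=-7.547: |R|=1.21989 >1
So |R|<1 on (-7.3333, 0).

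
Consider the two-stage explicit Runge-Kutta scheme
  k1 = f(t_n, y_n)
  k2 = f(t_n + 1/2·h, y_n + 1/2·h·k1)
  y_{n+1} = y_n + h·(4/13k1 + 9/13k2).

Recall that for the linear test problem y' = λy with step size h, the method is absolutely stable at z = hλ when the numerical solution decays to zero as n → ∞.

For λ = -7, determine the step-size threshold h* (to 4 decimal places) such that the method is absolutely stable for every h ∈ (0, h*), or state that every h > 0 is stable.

Test eqn y'=λy, z=hλ:
  k1=λy_n ⇒ h·k1=z·y_n;  k2=λ(1+1/2z)y_n ⇒ h·k2=z(1+1/2z)y_n
  y_{n+1}/y_n = 1 + 4/13z + 9/13z(1+1/2z) = 1 + z + 9/26z²
  Hence R(z) = 1 + z + 9/26z².

Need |R(x)|<1, x<0.
x=-0.49: |R|=0.5931
R=1: x+9/26x²=0 ⇒ x=−26/9=-2.8889; min R=1−1/(4·9/26)=0.2778>−1
Confirm numerically:
  x=-2.301: |R|=0.53175 <1
  x=-2.081: |R|=0.41804 <1
  x=-1.244: |R|=0.29169 <1
  x=-3.198: |R|=1.34219 >1
  x=-3.008: |R|=1.12402 >1
Interval (-2.8889, 0).

(-2.8889,0); λ=-7 ⇒ h* = (26/9)/7 = 0.4127.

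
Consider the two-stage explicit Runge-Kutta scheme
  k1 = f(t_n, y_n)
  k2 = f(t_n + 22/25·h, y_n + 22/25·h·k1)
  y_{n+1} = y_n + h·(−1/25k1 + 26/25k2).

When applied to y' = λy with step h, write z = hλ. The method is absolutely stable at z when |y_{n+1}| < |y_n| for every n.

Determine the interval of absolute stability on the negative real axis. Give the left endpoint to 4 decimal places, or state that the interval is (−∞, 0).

(-1.0927, 0).

Test eqn y'=λy, z=hλ:
  k1=λy_n ⇒ h·k1=z·y_n;  k2=λ(1+22/25z)y_n ⇒ h·k2=z(1+22/25z)y_n
  y_{n+1}/y_n = 1 − 1/25z + 26/25z(1+22/25z) = 1 + z + 572/625z²
  ⇒ R(z) = 1 + z + 572/625z².

Boundary: |R(x)|=1, x<0.
x=-0.88: |R|=0.8287
R=1: x+572/625x²=0 ⇒ x=−625/572=-1.0927; min R=1−1/(4·572/625)=0.7268>−1
Confirm numerically:
  x=-0.971: |R|=0.89189 <1
  x=-0.696: |R|=0.74734 <1
  x=-0.543: |R|=0.72685 <1
  x=-1.540: |R|=1.63049 >1
  x=-1.424: |R|=1.43182 >1
  x=-1.338: |R|=1.30043 >1
Stable set (-1.0927, 0).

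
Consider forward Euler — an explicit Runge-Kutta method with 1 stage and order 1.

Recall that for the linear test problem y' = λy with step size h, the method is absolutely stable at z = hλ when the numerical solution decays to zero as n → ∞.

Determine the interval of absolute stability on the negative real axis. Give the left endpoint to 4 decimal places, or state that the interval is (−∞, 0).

On y'=λy, z=hλ:
  order 1, 1-stage ⇒ R(z)=1+z
  (e.g. R(-0.34)=0.66000, |R|=0.66000)

Need |R(x)|<1, x<0.
x=-0.34: |R|=0.6600
|R(-1.51)|=0.5100 |R(-1.4)|=0.4000 |R(-0.66)|=0.3400
Bisect:
  x_lo=-2.4321 |R|=1.4321  x_hi=-0.0766 |R|=0.9234
  mid=-1.25433 |R|=0.25433 →hi
  mid=-1.84320 |R|=0.84320 →hi
  mid=-2.13763 |R|=1.13763 →lo
  mid=-1.99041 |R|=0.99041 →hi
  mid=-2.06402 |R|=1.06402 →lo
  mid=-2.02721 |R|=1.02721 →lo
  mid=-2.00881 |R|=1.00881 →lo
  ...
  [-2.00004,-1.99990] ⇒ x*=-2.0000
So |R|<1 on (-2.0000, 0).

(-2.0000, 0).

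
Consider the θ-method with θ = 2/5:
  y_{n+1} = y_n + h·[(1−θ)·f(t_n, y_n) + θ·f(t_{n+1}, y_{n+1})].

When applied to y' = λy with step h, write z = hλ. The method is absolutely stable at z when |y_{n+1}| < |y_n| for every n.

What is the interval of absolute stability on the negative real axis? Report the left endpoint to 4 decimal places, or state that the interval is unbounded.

z∈(-10.0000,0).

With y'=λy (z=hλ):
  y_{n+1} = y_n + z·[3/5·y_n + 2/5·y_{n+1}] ⇒ (1 − 2/5z)y_{n+1} = (1 + 3/5z)y_n
  so R(z) = (1 + 3/5z)/(1 − 2/5z).

Solve |R(x)|<1 on ℝ⁻.
x=-1.11: |R|=0.2313
R=−1: 1+3/5x = −1+2/5x ⇒ -1/5x=2 ⇒ x=2/(-1/5)=-10.0000
Confirm numerically:
  x=-9.377: |R|=0.97377 <1
  x=-6.914: |R|=0.83610 <1
  x=-6.277: |R|=0.78791 <1
  x=-5.363: |R|=0.70514 <1
  x=-10.581: |R|=1.02221 >1
  x=-10.363: |R|=1.01411 >1
So |R|<1 on (-10.0000, 0).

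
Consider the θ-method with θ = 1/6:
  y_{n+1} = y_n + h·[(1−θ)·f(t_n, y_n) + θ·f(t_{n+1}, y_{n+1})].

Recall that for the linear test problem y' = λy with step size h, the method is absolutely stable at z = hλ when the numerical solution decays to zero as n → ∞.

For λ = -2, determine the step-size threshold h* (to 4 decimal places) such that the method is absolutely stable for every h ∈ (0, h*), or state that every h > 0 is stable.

(-3.0000,0); λ=-2 ⇒ h* = (3)/2 = 1.5000.

Test eqn y'=λy, z=hλ:
  y_{n+1} = y_n + z·[5/6·y_n + 1/6·y_{n+1}] ⇒ (1 − 1/6z)y_{n+1} = (1 + 5/6z)y_n
  so R(z) = (1 + 5/6z)/(1 − 1/6z).

Find x<0 with |R(x)|<1.
x=-0.83: |R|=0.2709
R=−1: 1+5/6x = −1+1/6x ⇒ -2/3x=2 ⇒ x=2/(-2/3)=-3.0000
Confirm numerically:
  x=-2.893: |R|=0.95187 <1
  x=-2.742: |R|=0.88195 <1
  x=-1.719: |R|=0.33618 <1
  x=-1.694: |R|=0.32103 <1
  x=-3.444: |R|=1.18806 >1
  x=-3.332: |R|=1.14231 >1
  x=-3.329: |R|=1.14107 >1
Stable set (-3.0000, 0).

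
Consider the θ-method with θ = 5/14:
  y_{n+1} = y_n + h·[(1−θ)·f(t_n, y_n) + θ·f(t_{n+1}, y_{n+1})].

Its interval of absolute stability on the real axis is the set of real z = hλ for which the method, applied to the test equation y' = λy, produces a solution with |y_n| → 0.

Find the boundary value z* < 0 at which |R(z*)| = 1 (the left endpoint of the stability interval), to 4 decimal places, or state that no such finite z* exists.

Set f=λy, z=hλ:
  y_{n+1} = y_n + z·[9/14·y_n + 5/14·y_{n+1}] ⇒ (1 − 5/14z)y_{n+1} = (1 + 9/14z)y_n
  so R(z) = (1 + 9/14z)/(1 − 5/14z).

Need |R(x)|<1, x<0.
x=-0.51: |R|=0.5686
R=−1: 1+9/14x = −1+5/14x ⇒ -2/7x=2 ⇒ x=2/(-2/7)=-7.0000
Confirm numerically:
  x=-6.902: |R|=0.99192 <1
  x=-4.672: |R|=0.75075 <1
  x=-4.560: |R|=0.73478 <1
  x=-7.517: |R|=1.04009 >1
  x=-7.068: |R|=1.00551 >1
Stable set (-7.0000, 0).

z* = -7.0000.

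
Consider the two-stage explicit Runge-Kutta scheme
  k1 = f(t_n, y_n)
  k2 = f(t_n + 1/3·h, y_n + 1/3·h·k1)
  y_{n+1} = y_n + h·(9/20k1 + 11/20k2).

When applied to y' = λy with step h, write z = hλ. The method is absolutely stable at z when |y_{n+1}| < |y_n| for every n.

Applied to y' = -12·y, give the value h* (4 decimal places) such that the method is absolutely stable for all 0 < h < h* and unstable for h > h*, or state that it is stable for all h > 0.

Set f=λy, z=hλ:
  k1=λy_n ⇒ h·k1=z·y_n;  k2=λ(1+1/3z)y_n ⇒ h·k2=z(1+1/3z)y_n
  y_{n+1}/y_n = 1 + 9/20z + 11/20z(1+1/3z) = 1 + z + 11/60z²
  so R(z) = 1 + z + 11/60z².

Boundary: |R(x)|=1, x<0.
x=-1.06: |R|=0.1460
R=1: x+11/60x²=0 ⇒ x=−60/11=-5.4545; min R=1−1/(4·11/60)=-0.3636>−1
Confirm numerically:
  x=-4.066: |R|=0.03507 <1
  x=-2.808: |R|=0.36244 <1
  x=-2.646: |R|=0.36243 <1
  x=-2.445: |R|=0.34903 <1
  x=-5.965: |R|=1.55822 >1
  x=-5.690: |R|=1.24562 >1
  x=-5.515: |R|=1.06112 >1
Interval (-5.4545, 0).

(-5.4545,0); λ=-12 ⇒ h* = (60/11)/12 = 0.4545.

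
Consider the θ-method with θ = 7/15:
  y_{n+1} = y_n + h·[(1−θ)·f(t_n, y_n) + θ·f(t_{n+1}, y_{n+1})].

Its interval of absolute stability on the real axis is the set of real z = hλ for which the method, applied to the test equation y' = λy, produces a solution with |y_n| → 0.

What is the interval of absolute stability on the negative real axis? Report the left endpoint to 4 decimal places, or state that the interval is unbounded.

(-30.0000, 0).

Set f=λy, z=hλ:
  y_{n+1} = y_n + z·[8/15·y_n + 7/15·y_{n+1}] ⇒ (1 − 7/15z)y_{n+1} = (1 + 8/15z)y_n
  ⇒ R(z) = (1 + 8/15z)/(1 − 7/15z).

Solve |R(x)|<1 on ℝ⁻.
x=-1.41: |R|=0.1496
R=−1: 1+8/15x = −1+7/15x ⇒ -1/15x=2 ⇒ x=2/(-1/15)=-30.0000
Confirm numerically:
  x=-21.136: |R|=0.94560 <1
  x=-17.373: |R|=0.90757 <1
  x=-15.210: |R|=0.87824 <1
  x=-30.436: |R|=1.00191 >1
  x=-30.397: |R|=1.00174 >1
Stable set (-30.0000, 0).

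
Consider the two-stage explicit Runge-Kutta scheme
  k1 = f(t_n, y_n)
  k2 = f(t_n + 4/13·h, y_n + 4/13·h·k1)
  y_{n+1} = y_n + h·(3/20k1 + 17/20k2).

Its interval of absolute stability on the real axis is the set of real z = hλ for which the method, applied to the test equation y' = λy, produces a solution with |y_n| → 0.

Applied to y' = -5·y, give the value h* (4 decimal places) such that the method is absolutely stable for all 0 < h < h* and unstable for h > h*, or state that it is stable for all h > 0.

On y'=λy, z=hλ:
  k1=λy_n ⇒ h·k1=z·y_n;  k2=λ(1+4/13z)y_n ⇒ h·k2=z(1+4/13z)y_n
  y_{n+1}/y_n = 1 + 3/20z + 17/20z(1+4/13z) = 1 + z + 17/65z²
  Hence R(z) = 1 + z + 17/65z².

Boundary: |R(x)|=1, x<0.
x=-0.31: |R|=0.7151
R=1: x+17/65x²=0 ⇒ x=−65/17=-3.8235; min R=1−1/(4·17/65)=0.0441>−1
Confirm numerically:
  x=-3.447: |R|=0.66055 <1
  x=-3.193: |R|=0.47345 <1
  x=-2.589: |R|=0.16407 <1
  x=-2.499: |R|=0.13431 <1
  x=-4.350: |R|=1.59896 >1
  x=-4.189: |R|=1.40040 >1
  x=-4.105: |R|=1.30219 >1
So |R|<1 on (-3.8235, 0).

(-3.8235,0); λ=-5 ⇒ h* = (65/17)/5 = 0.7647.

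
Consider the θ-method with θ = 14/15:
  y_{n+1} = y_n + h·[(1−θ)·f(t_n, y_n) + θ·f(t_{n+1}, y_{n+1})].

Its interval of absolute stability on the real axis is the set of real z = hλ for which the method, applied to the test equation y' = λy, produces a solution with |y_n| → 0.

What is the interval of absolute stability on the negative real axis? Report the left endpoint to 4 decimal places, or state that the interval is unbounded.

unbounded; (−∞, 0).

Set f=λy, z=hλ:
  y_{n+1} = y_n + z·[1/15·y_n + 14/15·y_{n+1}] ⇒ (1 − 14/15z)y_{n+1} = (1 + 1/15z)y_n
  ⇒ R(z) = (1 + 1/15z)/(1 − 14/15z).

Boundary: |R(x)|=1, x<0.
x=-1.78: |R|=0.3312
x=-2: |R|=0.3023
x=-10: |R|=0.0323
x=-100: |R|=0.0601
θ=14/15≥1/2 ⇒ |1+1/15x|<|1−14/15x| ∀x<0 ⇒ interval (−∞,0).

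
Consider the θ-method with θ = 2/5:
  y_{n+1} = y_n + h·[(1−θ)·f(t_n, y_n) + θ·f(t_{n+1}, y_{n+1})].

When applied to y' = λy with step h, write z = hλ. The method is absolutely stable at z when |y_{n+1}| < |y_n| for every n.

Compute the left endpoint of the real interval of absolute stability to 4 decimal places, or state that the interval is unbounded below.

z* = -10.0000.

On y'=λy, z=hλ:
  y_{n+1} = y_n + z·[3/5·y_n + 2/5·y_{n+1}] ⇒ (1 − 2/5z)y_{n+1} = (1 + 3/5z)y_n
  Hence R(z) = (1 + 3/5z)/(1 − 2/5z).

Solve |R(x)|<1 on ℝ⁻.
x=-0.6: |R|=0.5161
R=−1: 1+3/5x = −1+2/5x ⇒ -1/5x=2 ⇒ x=2/(-1/5)=-10.0000
Confirm numerically:
  x=-8.928: |R|=0.95310 <1
  x=-8.085: |R|=0.90954 <1
  x=-7.403: |R|=0.86888 <1
  x=-4.727: |R|=0.63519 <1
  x=-10.174: |R|=1.00686 >1
  x=-10.046: |R|=1.00183 >1
  x=-10.031: |R|=1.00124 >1
Stable set (-10.0000, 0).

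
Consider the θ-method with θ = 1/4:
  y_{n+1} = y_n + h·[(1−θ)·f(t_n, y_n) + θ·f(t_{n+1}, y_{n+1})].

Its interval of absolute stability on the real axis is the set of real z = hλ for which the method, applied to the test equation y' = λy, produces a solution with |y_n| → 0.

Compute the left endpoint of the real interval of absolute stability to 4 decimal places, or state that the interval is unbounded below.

With y'=λy (z=hλ):
  y_{n+1} = y_n + z·[3/4·y_n + 1/4·y_{n+1}] ⇒ (1 − 1/4z)y_{n+1} = (1 + 3/4z)y_n
  ⇒ R(z) = (1 + 3/4z)/(1 − 1/4z).

Find x<0 with |R(x)|<1.
x=-0.76: |R|=0.3613
R=−1: 1+3/4x = −1+1/4x ⇒ -1/2x=2 ⇒ x=2/(-1/2)=-4.0000
Confirm numerically:
  x=-3.397: |R|=0.83696 <1
  x=-2.668: |R|=0.60048 <1
  x=-2.634: |R|=0.58818 <1
  x=-4.319: |R|=1.07669 >1
  x=-4.207: |R|=1.05044 >1
So |R|<1 on (-4.0000, 0).

z* = -4.0000.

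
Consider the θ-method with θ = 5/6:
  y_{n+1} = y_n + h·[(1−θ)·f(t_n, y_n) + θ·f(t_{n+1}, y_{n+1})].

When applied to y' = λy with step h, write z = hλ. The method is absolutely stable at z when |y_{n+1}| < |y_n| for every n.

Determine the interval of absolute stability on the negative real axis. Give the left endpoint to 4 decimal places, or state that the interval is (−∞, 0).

Set f=λy, z=hλ:
  y_{n+1} = y_n + z·[1/6·y_n + 5/6·y_{n+1}] ⇒ (1 − 5/6z)y_{n+1} = (1 + 1/6z)y_n
  R(z) = (1 + 1/6z)/(1 − 5/6z).

Boundary: |R(x)|=1, x<0.
x=-0.89: |R|=0.4890
x=-2: |R|=0.2500
x=-10: |R|=0.0714
x=-100: |R|=0.1858
θ=5/6≥1/2 ⇒ |1+1/6x|<|1−5/6x| ∀x<0 ⇒ interval (−∞,0).

(−∞, 0) — no finite endpoint.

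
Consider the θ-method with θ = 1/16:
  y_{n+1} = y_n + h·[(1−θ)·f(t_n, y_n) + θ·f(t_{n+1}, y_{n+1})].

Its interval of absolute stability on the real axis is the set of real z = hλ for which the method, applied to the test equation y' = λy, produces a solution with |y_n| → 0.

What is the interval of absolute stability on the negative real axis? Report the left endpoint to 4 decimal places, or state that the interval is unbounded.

z∈(-2.2857,0).

On y'=λy, z=hλ:
  y_{n+1} = y_n + z·[15/16·y_n + 1/16·y_{n+1}] ⇒ (1 − 1/16z)y_{n+1} = (1 + 15/16z)y_n
  ⇒ R(z) = (1 + 15/16z)/(1 − 1/16z).

Need |R(x)|<1, x<0.
x=-1.22: |R|=0.1336
R=−1: 1+15/16x = −1+1/16x ⇒ -7/8x=2 ⇒ x=2/(-7/8)=-2.2857
Confirm numerically:
  x=-2.248: |R|=0.97107 <1
  x=-2.239: |R|=0.96414 <1
  x=-1.710: |R|=0.54489 <1
  x=-1.061: |R|=0.00498 <1
  x=-2.865: |R|=1.42990 >1
  x=-2.761: |R|=1.35467 >1
  x=-2.306: |R|=1.01551 >1
Interval (-2.2857, 0).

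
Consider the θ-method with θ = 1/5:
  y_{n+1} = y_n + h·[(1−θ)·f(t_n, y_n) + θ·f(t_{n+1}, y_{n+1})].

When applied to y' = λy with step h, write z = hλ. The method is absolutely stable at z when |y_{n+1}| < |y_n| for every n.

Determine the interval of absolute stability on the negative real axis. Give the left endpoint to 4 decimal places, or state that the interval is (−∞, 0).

Set f=λy, z=hλ:
  y_{n+1} = y_n + z·[4/5·y_n + 1/5·y_{n+1}] ⇒ (1 − 1/5z)y_{n+1} = (1 + 4/5z)y_n
  so R(z) = (1 + 4/5z)/(1 − 1/5z).

Boundary: |R(x)|=1, x<0.
x=-1.29: |R|=0.0254
R=−1: 1+4/5x = −1+1/5x ⇒ -3/5x=2 ⇒ x=2/(-3/5)=-3.3333
Confirm numerically:
  x=-1.910: |R|=0.38205 <1
  x=-1.657: |R|=0.24455 <1
  x=-1.337: |R|=0.05492 <1
  x=-3.688: |R|=1.12247 >1
  x=-3.495: |R|=1.05709 >1
Stable set (-3.3333, 0).

(-3.3333, 0).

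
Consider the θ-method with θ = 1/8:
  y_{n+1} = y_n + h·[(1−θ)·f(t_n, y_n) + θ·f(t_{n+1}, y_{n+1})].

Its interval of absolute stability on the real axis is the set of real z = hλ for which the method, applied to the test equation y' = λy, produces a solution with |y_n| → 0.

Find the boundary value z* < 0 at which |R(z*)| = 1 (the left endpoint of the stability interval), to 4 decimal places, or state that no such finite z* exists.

z* = -2.6667.

With y'=λy (z=hλ):
  y_{n+1} = y_n + z·[7/8·y_n + 1/8·y_{n+1}] ⇒ (1 − 1/8z)y_{n+1} = (1 + 7/8z)y_n
  ⇒ R(z) = (1 + 7/8z)/(1 − 1/8z).

Find x<0 with |R(x)|<1.
x=-0.44: |R|=0.5829
R=−1: 1+7/8x = −1+1/8x ⇒ -3/4x=2 ⇒ x=2/(-3/4)=-2.6667
Confirm numerically:
  x=-1.983: |R|=0.58910 <1
  x=-1.544: |R|=0.29422 <1
  x=-1.295: |R|=0.11458 <1
  x=-3.082: |R|=1.22487 >1
  x=-2.890: |R|=1.12305 >1
  x=-2.772: |R|=1.05867 >1
Stable set (-2.6667, 0).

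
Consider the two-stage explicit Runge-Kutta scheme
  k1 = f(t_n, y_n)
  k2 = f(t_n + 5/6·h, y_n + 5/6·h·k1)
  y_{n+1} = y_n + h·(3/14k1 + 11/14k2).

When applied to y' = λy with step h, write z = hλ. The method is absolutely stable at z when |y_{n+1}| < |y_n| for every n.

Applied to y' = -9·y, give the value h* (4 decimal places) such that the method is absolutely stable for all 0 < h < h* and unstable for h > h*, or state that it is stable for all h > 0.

On y'=λy, z=hλ:
  k1=λy_n ⇒ h·k1=z·y_n;  k2=λ(1+5/6z)y_n ⇒ h·k2=z(1+5/6z)y_n
  y_{n+1}/y_n = 1 + 3/14z + 11/14z(1+5/6z) = 1 + z + 55/84z²
  Hence R(z) = 1 + z + 55/84z².

Find x<0 with |R(x)|<1.
x=-1.62: |R|=1.0984
R=1: x+55/84x²=0 ⇒ x=−84/55=-1.5273; min R=1−1/(4·55/84)=0.6182>−1
Confirm numerically:
  x=-1.250: |R|=0.77307 <1
  x=-1.061: |R|=0.67608 <1
  x=-0.933: |R|=0.63696 <1
  x=-0.664: |R|=0.62468 <1
  x=-1.868: |R|=1.41674 >1
  x=-1.673: |R|=1.15963 >1
  x=-1.622: |R|=1.10060 >1
So |R|<1 on (-1.5273, 0).

(-1.5273,0); λ=-9 ⇒ h* = (84/55)/9 = 0.1697.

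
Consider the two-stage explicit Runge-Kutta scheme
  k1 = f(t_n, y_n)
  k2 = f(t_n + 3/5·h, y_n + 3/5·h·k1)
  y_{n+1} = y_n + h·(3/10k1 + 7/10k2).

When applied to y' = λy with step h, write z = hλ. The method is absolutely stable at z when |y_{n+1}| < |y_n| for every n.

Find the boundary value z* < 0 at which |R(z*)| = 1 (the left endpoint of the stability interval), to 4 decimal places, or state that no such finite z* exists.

left endpoint -2.3810.

On y'=λy, z=hλ:
  k1=λy_n ⇒ h·k1=z·y_n;  k2=λ(1+3/5z)y_n ⇒ h·k2=z(1+3/5z)y_n
  y_{n+1}/y_n = 1 + 3/10z + 7/10z(1+3/5z) = 1 + z + 21/50z²
  ⇒ R(z) = 1 + z + 21/50z².

Boundary: |R(x)|=1, x<0.
x=-1.26: |R|=0.4068
R=1: x+21/50x²=0 ⇒ x=−50/21=-2.3810; min R=1−1/(4·21/50)=0.4048>−1
Confirm numerically:
  x=-1.735: |R|=0.52929 <1
  x=-1.604: |R|=0.47658 <1
  x=-1.533: |R|=0.45404 <1
  x=-2.839: |R|=1.54617 >1
  x=-2.567: |R|=1.20059 >1
  x=-2.506: |R|=1.13162 >1
Stable set (-2.3810, 0).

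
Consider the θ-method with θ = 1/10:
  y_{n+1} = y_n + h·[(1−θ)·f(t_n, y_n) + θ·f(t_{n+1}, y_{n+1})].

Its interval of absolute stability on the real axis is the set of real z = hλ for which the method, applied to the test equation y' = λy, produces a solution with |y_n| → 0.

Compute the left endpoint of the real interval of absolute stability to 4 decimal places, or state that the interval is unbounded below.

z* = -2.5000.

With y'=λy (z=hλ):
  y_{n+1} = y_n + z·[9/10·y_n + 1/10·y_{n+1}] ⇒ (1 − 1/10z)y_{n+1} = (1 + 9/10z)y_n
  R(z) = (1 + 9/10z)/(1 − 1/10z).

Solve |R(x)|<1 on ℝ⁻.
x=-0.41: |R|=0.6061
R=−1: 1+9/10x = −1+1/10x ⇒ -4/5x=2 ⇒ x=2/(-4/5)=-2.5000
Confirm numerically:
  x=-2.106: |R|=0.73963 <1
  x=-1.713: |R|=0.46248 <1
  x=-1.039: |R|=0.05879 <1
  x=-1.031: |R|=0.06536 <1
  x=-2.862: |R|=1.22516 >1
  x=-2.776: |R|=1.17282 >1
So |R|<1 on (-2.5000, 0).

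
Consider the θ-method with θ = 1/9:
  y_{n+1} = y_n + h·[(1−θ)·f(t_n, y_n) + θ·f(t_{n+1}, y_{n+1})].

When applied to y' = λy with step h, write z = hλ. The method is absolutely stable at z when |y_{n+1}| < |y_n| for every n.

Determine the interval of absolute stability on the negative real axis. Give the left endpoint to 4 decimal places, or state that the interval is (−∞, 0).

Set f=λy, z=hλ:
  y_{n+1} = y_n + z·[8/9·y_n + 1/9·y_{n+1}] ⇒ (1 − 1/9z)y_{n+1} = (1 + 8/9z)y_n
  Hence R(z) = (1 + 8/9z)/(1 − 1/9z).

Solve |R(x)|<1 on ℝ⁻.
x=-1.13: |R|=0.0039
R=−1: 1+8/9x = −1+1/9x ⇒ -7/9x=2 ⇒ x=2/(-7/9)=-2.5714
Confirm numerically:
  x=-2.330: |R|=0.85084 <1
  x=-1.423: |R|=0.22872 <1
  x=-1.286: |R|=0.12522 <1
  x=-3.042: |R|=1.27354 >1
  x=-2.755: |R|=1.10932 >1
  x=-2.665: |R|=1.05615 >1
So |R|<1 on (-2.5714, 0).

(-2.5714, 0).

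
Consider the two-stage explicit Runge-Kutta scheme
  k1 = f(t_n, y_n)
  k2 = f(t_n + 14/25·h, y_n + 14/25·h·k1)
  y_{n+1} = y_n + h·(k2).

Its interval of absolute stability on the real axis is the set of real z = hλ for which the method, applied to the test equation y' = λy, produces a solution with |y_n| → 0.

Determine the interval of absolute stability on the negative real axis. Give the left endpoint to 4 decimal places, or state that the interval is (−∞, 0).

On y'=λy, z=hλ:
  k1=λy_n ⇒ h·k1=z·y_n;  k2=λ(1+14/25z)y_n ⇒ h·k2=z(1+14/25z)y_n
  y_{n+1}/y_n = 1 + z(1+14/25z) = 1 + z + 14/25z²
  ⇒ R(z) = 1 + z + 14/25z².

Find x<0 with |R(x)|<1.
x=-0.46: |R|=0.6585
R=1: x+14/25x²=0 ⇒ x=−25/14=-1.7857; min R=1−1/(4·14/25)=0.5536>−1
Confirm numerically:
  x=-1.759: |R|=0.97369 <1
  x=-1.579: |R|=0.81721 <1
  x=-0.868: |R|=0.55392 <1
  x=-2.384: |R|=1.79874 >1
  x=-2.249: |R|=1.58348 >1
  x=-2.084: |R|=1.34811 >1
So |R|<1 on (-1.7857, 0).

(-1.7857, 0).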